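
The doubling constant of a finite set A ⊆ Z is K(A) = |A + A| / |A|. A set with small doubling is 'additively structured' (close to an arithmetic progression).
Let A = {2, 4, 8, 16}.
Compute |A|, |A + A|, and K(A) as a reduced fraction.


|A| = 4.
Compute A + A by enumerating all 16 pairs.
A + A = {4, 6, 8, 10, 12, 16, 18, 20, 24, 32}, so |A + A| = 10.
K = |A + A| / |A| = 10/4 = 5/2 ≈ 2.5000.
Reference: AP of size 4 gives K = 7/4 ≈ 1.7500; a fully generic set of size 4 gives K ≈ 2.5000.

|A| = 4, |A + A| = 10, K = 10/4 = 5/2.


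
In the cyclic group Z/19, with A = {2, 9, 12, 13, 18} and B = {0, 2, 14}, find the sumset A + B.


Work in Z/19Z: reduce every sum a + b modulo 19.
Enumerate all 15 pairs:
a = 2: 2+0=2, 2+2=4, 2+14=16
a = 9: 9+0=9, 9+2=11, 9+14=4
a = 12: 12+0=12, 12+2=14, 12+14=7
a = 13: 13+0=13, 13+2=15, 13+14=8
a = 18: 18+0=18, 18+2=1, 18+14=13
Distinct residues collected: {1, 2, 4, 7, 8, 9, 11, 12, 13, 14, 15, 16, 18}
|A + B| = 13 (out of 19 total residues).

A + B = {1, 2, 4, 7, 8, 9, 11, 12, 13, 14, 15, 16, 18}


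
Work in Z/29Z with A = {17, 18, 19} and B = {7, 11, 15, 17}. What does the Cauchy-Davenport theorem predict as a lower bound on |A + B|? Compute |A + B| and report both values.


Cauchy-Davenport: |A + B| ≥ min(p, |A| + |B| - 1) for A, B nonempty in Z/pZ.
|A| = 3, |B| = 4, p = 29.
CD lower bound = min(29, 3 + 4 - 1) = min(29, 6) = 6.
Compute A + B mod 29 directly:
a = 17: 17+7=24, 17+11=28, 17+15=3, 17+17=5
a = 18: 18+7=25, 18+11=0, 18+15=4, 18+17=6
a = 19: 19+7=26, 19+11=1, 19+15=5, 19+17=7
A + B = {0, 1, 3, 4, 5, 6, 7, 24, 25, 26, 28}, so |A + B| = 11.
Verify: 11 ≥ 6? Yes ✓.

CD lower bound = 6, actual |A + B| = 11.


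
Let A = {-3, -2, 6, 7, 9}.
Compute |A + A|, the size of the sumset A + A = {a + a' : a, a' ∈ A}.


A + A = {a + a' : a, a' ∈ A}; |A| = 5.
General bounds: 2|A| - 1 ≤ |A + A| ≤ |A|(|A|+1)/2, i.e. 9 ≤ |A + A| ≤ 15.
Lower bound 2|A|-1 is attained iff A is an arithmetic progression.
Enumerate sums a + a' for a ≤ a' (symmetric, so this suffices):
a = -3: -3+-3=-6, -3+-2=-5, -3+6=3, -3+7=4, -3+9=6
a = -2: -2+-2=-4, -2+6=4, -2+7=5, -2+9=7
a = 6: 6+6=12, 6+7=13, 6+9=15
a = 7: 7+7=14, 7+9=16
a = 9: 9+9=18
Distinct sums: {-6, -5, -4, 3, 4, 5, 6, 7, 12, 13, 14, 15, 16, 18}
|A + A| = 14

|A + A| = 14


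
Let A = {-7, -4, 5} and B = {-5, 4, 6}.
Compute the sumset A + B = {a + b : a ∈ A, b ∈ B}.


A + B = {a + b : a ∈ A, b ∈ B}.
Enumerate all |A|·|B| = 3·3 = 9 pairs (a, b) and collect distinct sums.
a = -7: -7+-5=-12, -7+4=-3, -7+6=-1
a = -4: -4+-5=-9, -4+4=0, -4+6=2
a = 5: 5+-5=0, 5+4=9, 5+6=11
Collecting distinct sums: A + B = {-12, -9, -3, -1, 0, 2, 9, 11}
|A + B| = 8

A + B = {-12, -9, -3, -1, 0, 2, 9, 11}


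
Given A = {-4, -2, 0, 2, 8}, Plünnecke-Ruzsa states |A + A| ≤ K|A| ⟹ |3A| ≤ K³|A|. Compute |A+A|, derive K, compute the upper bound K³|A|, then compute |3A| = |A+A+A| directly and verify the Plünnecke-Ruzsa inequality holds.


|A| = 5.
Step 1: Compute A + A by enumerating all 25 pairs.
A + A = {-8, -6, -4, -2, 0, 2, 4, 6, 8, 10, 16}, so |A + A| = 11.
Step 2: Doubling constant K = |A + A|/|A| = 11/5 = 11/5 ≈ 2.2000.
Step 3: Plünnecke-Ruzsa gives |3A| ≤ K³·|A| = (2.2000)³ · 5 ≈ 53.2400.
Step 4: Compute 3A = A + A + A directly by enumerating all triples (a,b,c) ∈ A³; |3A| = 17.
Step 5: Check 17 ≤ 53.2400? Yes ✓.

K = 11/5, Plünnecke-Ruzsa bound K³|A| ≈ 53.2400, |3A| = 17, inequality holds.


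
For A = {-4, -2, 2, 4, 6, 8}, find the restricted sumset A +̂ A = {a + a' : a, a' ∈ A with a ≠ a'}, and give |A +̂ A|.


Restricted sumset: A +̂ A = {a + a' : a ∈ A, a' ∈ A, a ≠ a'}.
Equivalently, take A + A and drop any sum 2a that is achievable ONLY as a + a for a ∈ A (i.e. sums representable only with equal summands).
Enumerate pairs (a, a') with a < a' (symmetric, so each unordered pair gives one sum; this covers all a ≠ a'):
  -4 + -2 = -6
  -4 + 2 = -2
  -4 + 4 = 0
  -4 + 6 = 2
  -4 + 8 = 4
  -2 + 2 = 0
  -2 + 4 = 2
  -2 + 6 = 4
  -2 + 8 = 6
  2 + 4 = 6
  2 + 6 = 8
  2 + 8 = 10
  4 + 6 = 10
  4 + 8 = 12
  6 + 8 = 14
Collected distinct sums: {-6, -2, 0, 2, 4, 6, 8, 10, 12, 14}
|A +̂ A| = 10
(Reference bound: |A +̂ A| ≥ 2|A| - 3 for |A| ≥ 2, with |A| = 6 giving ≥ 9.)

|A +̂ A| = 10


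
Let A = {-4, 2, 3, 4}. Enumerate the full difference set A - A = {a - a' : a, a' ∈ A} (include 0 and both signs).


A - A = {a - a' : a, a' ∈ A}.
Compute a - a' for each ordered pair (a, a'):
a = -4: -4--4=0, -4-2=-6, -4-3=-7, -4-4=-8
a = 2: 2--4=6, 2-2=0, 2-3=-1, 2-4=-2
a = 3: 3--4=7, 3-2=1, 3-3=0, 3-4=-1
a = 4: 4--4=8, 4-2=2, 4-3=1, 4-4=0
Collecting distinct values (and noting 0 appears from a-a):
A - A = {-8, -7, -6, -2, -1, 0, 1, 2, 6, 7, 8}
|A - A| = 11

A - A = {-8, -7, -6, -2, -1, 0, 1, 2, 6, 7, 8}


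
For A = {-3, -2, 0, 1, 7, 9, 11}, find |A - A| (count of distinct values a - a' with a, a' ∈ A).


A - A = {a - a' : a, a' ∈ A}; |A| = 7.
Bounds: 2|A|-1 ≤ |A - A| ≤ |A|² - |A| + 1, i.e. 13 ≤ |A - A| ≤ 43.
Note: 0 ∈ A - A always (from a - a). The set is symmetric: if d ∈ A - A then -d ∈ A - A.
Enumerate nonzero differences d = a - a' with a > a' (then include -d):
Positive differences: {1, 2, 3, 4, 6, 7, 8, 9, 10, 11, 12, 13, 14}
Full difference set: {0} ∪ (positive diffs) ∪ (negative diffs).
|A - A| = 1 + 2·13 = 27 (matches direct enumeration: 27).

|A - A| = 27


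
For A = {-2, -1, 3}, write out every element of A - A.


A - A = {a - a' : a, a' ∈ A}.
Compute a - a' for each ordered pair (a, a'):
a = -2: -2--2=0, -2--1=-1, -2-3=-5
a = -1: -1--2=1, -1--1=0, -1-3=-4
a = 3: 3--2=5, 3--1=4, 3-3=0
Collecting distinct values (and noting 0 appears from a-a):
A - A = {-5, -4, -1, 0, 1, 4, 5}
|A - A| = 7

A - A = {-5, -4, -1, 0, 1, 4, 5}


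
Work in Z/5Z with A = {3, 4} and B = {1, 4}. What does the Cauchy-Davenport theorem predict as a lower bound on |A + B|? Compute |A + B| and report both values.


Cauchy-Davenport: |A + B| ≥ min(p, |A| + |B| - 1) for A, B nonempty in Z/pZ.
|A| = 2, |B| = 2, p = 5.
CD lower bound = min(5, 2 + 2 - 1) = min(5, 3) = 3.
Compute A + B mod 5 directly:
a = 3: 3+1=4, 3+4=2
a = 4: 4+1=0, 4+4=3
A + B = {0, 2, 3, 4}, so |A + B| = 4.
Verify: 4 ≥ 3? Yes ✓.

CD lower bound = 3, actual |A + B| = 4.


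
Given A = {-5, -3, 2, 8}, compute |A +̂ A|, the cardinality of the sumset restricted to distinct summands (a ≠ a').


Restricted sumset: A +̂ A = {a + a' : a ∈ A, a' ∈ A, a ≠ a'}.
Equivalently, take A + A and drop any sum 2a that is achievable ONLY as a + a for a ∈ A (i.e. sums representable only with equal summands).
Enumerate pairs (a, a') with a < a' (symmetric, so each unordered pair gives one sum; this covers all a ≠ a'):
  -5 + -3 = -8
  -5 + 2 = -3
  -5 + 8 = 3
  -3 + 2 = -1
  -3 + 8 = 5
  2 + 8 = 10
Collected distinct sums: {-8, -3, -1, 3, 5, 10}
|A +̂ A| = 6
(Reference bound: |A +̂ A| ≥ 2|A| - 3 for |A| ≥ 2, with |A| = 4 giving ≥ 5.)

|A +̂ A| = 6


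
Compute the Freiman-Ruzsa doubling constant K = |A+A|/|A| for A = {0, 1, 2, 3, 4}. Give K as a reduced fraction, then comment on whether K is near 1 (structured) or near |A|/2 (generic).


|A| = 5.
Compute A + A by enumerating all 25 pairs.
A + A = {0, 1, 2, 3, 4, 5, 6, 7, 8}, so |A + A| = 9.
K = |A + A| / |A| = 9/5 (already in lowest terms) ≈ 1.8000.
Reference: AP of size 5 gives K = 9/5 ≈ 1.8000; a fully generic set of size 5 gives K ≈ 3.0000.

|A| = 5, |A + A| = 9, K = 9/5.


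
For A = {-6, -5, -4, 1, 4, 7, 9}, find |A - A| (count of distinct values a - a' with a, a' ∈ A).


A - A = {a - a' : a, a' ∈ A}; |A| = 7.
Bounds: 2|A|-1 ≤ |A - A| ≤ |A|² - |A| + 1, i.e. 13 ≤ |A - A| ≤ 43.
Note: 0 ∈ A - A always (from a - a). The set is symmetric: if d ∈ A - A then -d ∈ A - A.
Enumerate nonzero differences d = a - a' with a > a' (then include -d):
Positive differences: {1, 2, 3, 5, 6, 7, 8, 9, 10, 11, 12, 13, 14, 15}
Full difference set: {0} ∪ (positive diffs) ∪ (negative diffs).
|A - A| = 1 + 2·14 = 29 (matches direct enumeration: 29).

|A - A| = 29


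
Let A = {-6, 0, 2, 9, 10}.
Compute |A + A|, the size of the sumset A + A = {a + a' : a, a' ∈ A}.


A + A = {a + a' : a, a' ∈ A}; |A| = 5.
General bounds: 2|A| - 1 ≤ |A + A| ≤ |A|(|A|+1)/2, i.e. 9 ≤ |A + A| ≤ 15.
Lower bound 2|A|-1 is attained iff A is an arithmetic progression.
Enumerate sums a + a' for a ≤ a' (symmetric, so this suffices):
a = -6: -6+-6=-12, -6+0=-6, -6+2=-4, -6+9=3, -6+10=4
a = 0: 0+0=0, 0+2=2, 0+9=9, 0+10=10
a = 2: 2+2=4, 2+9=11, 2+10=12
a = 9: 9+9=18, 9+10=19
a = 10: 10+10=20
Distinct sums: {-12, -6, -4, 0, 2, 3, 4, 9, 10, 11, 12, 18, 19, 20}
|A + A| = 14

|A + A| = 14


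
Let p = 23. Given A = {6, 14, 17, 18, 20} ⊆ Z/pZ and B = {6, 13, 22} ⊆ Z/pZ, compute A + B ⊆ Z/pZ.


Work in Z/23Z: reduce every sum a + b modulo 23.
Enumerate all 15 pairs:
a = 6: 6+6=12, 6+13=19, 6+22=5
a = 14: 14+6=20, 14+13=4, 14+22=13
a = 17: 17+6=0, 17+13=7, 17+22=16
a = 18: 18+6=1, 18+13=8, 18+22=17
a = 20: 20+6=3, 20+13=10, 20+22=19
Distinct residues collected: {0, 1, 3, 4, 5, 7, 8, 10, 12, 13, 16, 17, 19, 20}
|A + B| = 14 (out of 23 total residues).

A + B = {0, 1, 3, 4, 5, 7, 8, 10, 12, 13, 16, 17, 19, 20}


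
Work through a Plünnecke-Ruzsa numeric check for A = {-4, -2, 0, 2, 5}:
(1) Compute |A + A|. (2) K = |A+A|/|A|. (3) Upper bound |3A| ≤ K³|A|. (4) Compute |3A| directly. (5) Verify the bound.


|A| = 5.
Step 1: Compute A + A by enumerating all 25 pairs.
A + A = {-8, -6, -4, -2, 0, 1, 2, 3, 4, 5, 7, 10}, so |A + A| = 12.
Step 2: Doubling constant K = |A + A|/|A| = 12/5 = 12/5 ≈ 2.4000.
Step 3: Plünnecke-Ruzsa gives |3A| ≤ K³·|A| = (2.4000)³ · 5 ≈ 69.1200.
Step 4: Compute 3A = A + A + A directly by enumerating all triples (a,b,c) ∈ A³; |3A| = 21.
Step 5: Check 21 ≤ 69.1200? Yes ✓.

K = 12/5, Plünnecke-Ruzsa bound K³|A| ≈ 69.1200, |3A| = 21, inequality holds.


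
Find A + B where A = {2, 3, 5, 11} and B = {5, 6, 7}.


A + B = {a + b : a ∈ A, b ∈ B}.
Enumerate all |A|·|B| = 4·3 = 12 pairs (a, b) and collect distinct sums.
a = 2: 2+5=7, 2+6=8, 2+7=9
a = 3: 3+5=8, 3+6=9, 3+7=10
a = 5: 5+5=10, 5+6=11, 5+7=12
a = 11: 11+5=16, 11+6=17, 11+7=18
Collecting distinct sums: A + B = {7, 8, 9, 10, 11, 12, 16, 17, 18}
|A + B| = 9

A + B = {7, 8, 9, 10, 11, 12, 16, 17, 18}


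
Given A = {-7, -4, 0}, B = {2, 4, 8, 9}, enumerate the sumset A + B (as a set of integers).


A + B = {a + b : a ∈ A, b ∈ B}.
Enumerate all |A|·|B| = 3·4 = 12 pairs (a, b) and collect distinct sums.
a = -7: -7+2=-5, -7+4=-3, -7+8=1, -7+9=2
a = -4: -4+2=-2, -4+4=0, -4+8=4, -4+9=5
a = 0: 0+2=2, 0+4=4, 0+8=8, 0+9=9
Collecting distinct sums: A + B = {-5, -3, -2, 0, 1, 2, 4, 5, 8, 9}
|A + B| = 10

A + B = {-5, -3, -2, 0, 1, 2, 4, 5, 8, 9}


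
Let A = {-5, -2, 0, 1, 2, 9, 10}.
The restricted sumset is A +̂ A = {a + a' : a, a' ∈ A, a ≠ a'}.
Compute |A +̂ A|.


Restricted sumset: A +̂ A = {a + a' : a ∈ A, a' ∈ A, a ≠ a'}.
Equivalently, take A + A and drop any sum 2a that is achievable ONLY as a + a for a ∈ A (i.e. sums representable only with equal summands).
Enumerate pairs (a, a') with a < a' (symmetric, so each unordered pair gives one sum; this covers all a ≠ a'):
  -5 + -2 = -7
  -5 + 0 = -5
  -5 + 1 = -4
  -5 + 2 = -3
  -5 + 9 = 4
  -5 + 10 = 5
  -2 + 0 = -2
  -2 + 1 = -1
  -2 + 2 = 0
  -2 + 9 = 7
  -2 + 10 = 8
  0 + 1 = 1
  0 + 2 = 2
  0 + 9 = 9
  0 + 10 = 10
  1 + 2 = 3
  1 + 9 = 10
  1 + 10 = 11
  2 + 9 = 11
  2 + 10 = 12
  9 + 10 = 19
Collected distinct sums: {-7, -5, -4, -3, -2, -1, 0, 1, 2, 3, 4, 5, 7, 8, 9, 10, 11, 12, 19}
|A +̂ A| = 19
(Reference bound: |A +̂ A| ≥ 2|A| - 3 for |A| ≥ 2, with |A| = 7 giving ≥ 11.)

|A +̂ A| = 19


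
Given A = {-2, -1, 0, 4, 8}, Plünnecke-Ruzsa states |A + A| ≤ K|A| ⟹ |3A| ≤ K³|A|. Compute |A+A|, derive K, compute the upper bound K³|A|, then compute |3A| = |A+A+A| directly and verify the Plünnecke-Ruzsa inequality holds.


|A| = 5.
Step 1: Compute A + A by enumerating all 25 pairs.
A + A = {-4, -3, -2, -1, 0, 2, 3, 4, 6, 7, 8, 12, 16}, so |A + A| = 13.
Step 2: Doubling constant K = |A + A|/|A| = 13/5 = 13/5 ≈ 2.6000.
Step 3: Plünnecke-Ruzsa gives |3A| ≤ K³·|A| = (2.6000)³ · 5 ≈ 87.8800.
Step 4: Compute 3A = A + A + A directly by enumerating all triples (a,b,c) ∈ A³; |3A| = 23.
Step 5: Check 23 ≤ 87.8800? Yes ✓.

K = 13/5, Plünnecke-Ruzsa bound K³|A| ≈ 87.8800, |3A| = 23, inequality holds.


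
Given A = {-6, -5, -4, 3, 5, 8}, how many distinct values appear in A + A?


A + A = {a + a' : a, a' ∈ A}; |A| = 6.
General bounds: 2|A| - 1 ≤ |A + A| ≤ |A|(|A|+1)/2, i.e. 11 ≤ |A + A| ≤ 21.
Lower bound 2|A|-1 is attained iff A is an arithmetic progression.
Enumerate sums a + a' for a ≤ a' (symmetric, so this suffices):
a = -6: -6+-6=-12, -6+-5=-11, -6+-4=-10, -6+3=-3, -6+5=-1, -6+8=2
a = -5: -5+-5=-10, -5+-4=-9, -5+3=-2, -5+5=0, -5+8=3
a = -4: -4+-4=-8, -4+3=-1, -4+5=1, -4+8=4
a = 3: 3+3=6, 3+5=8, 3+8=11
a = 5: 5+5=10, 5+8=13
a = 8: 8+8=16
Distinct sums: {-12, -11, -10, -9, -8, -3, -2, -1, 0, 1, 2, 3, 4, 6, 8, 10, 11, 13, 16}
|A + A| = 19

|A + A| = 19


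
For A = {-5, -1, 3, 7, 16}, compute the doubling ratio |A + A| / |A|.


|A| = 5.
Compute A + A by enumerating all 25 pairs.
A + A = {-10, -6, -2, 2, 6, 10, 11, 14, 15, 19, 23, 32}, so |A + A| = 12.
K = |A + A| / |A| = 12/5 (already in lowest terms) ≈ 2.4000.
Reference: AP of size 5 gives K = 9/5 ≈ 1.8000; a fully generic set of size 5 gives K ≈ 3.0000.

|A| = 5, |A + A| = 12, K = 12/5.


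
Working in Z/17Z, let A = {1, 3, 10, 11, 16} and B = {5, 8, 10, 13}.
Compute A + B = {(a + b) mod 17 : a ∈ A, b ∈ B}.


Work in Z/17Z: reduce every sum a + b modulo 17.
Enumerate all 20 pairs:
a = 1: 1+5=6, 1+8=9, 1+10=11, 1+13=14
a = 3: 3+5=8, 3+8=11, 3+10=13, 3+13=16
a = 10: 10+5=15, 10+8=1, 10+10=3, 10+13=6
a = 11: 11+5=16, 11+8=2, 11+10=4, 11+13=7
a = 16: 16+5=4, 16+8=7, 16+10=9, 16+13=12
Distinct residues collected: {1, 2, 3, 4, 6, 7, 8, 9, 11, 12, 13, 14, 15, 16}
|A + B| = 14 (out of 17 total residues).

A + B = {1, 2, 3, 4, 6, 7, 8, 9, 11, 12, 13, 14, 15, 16}


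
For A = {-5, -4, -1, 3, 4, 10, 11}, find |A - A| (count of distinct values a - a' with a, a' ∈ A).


A - A = {a - a' : a, a' ∈ A}; |A| = 7.
Bounds: 2|A|-1 ≤ |A - A| ≤ |A|² - |A| + 1, i.e. 13 ≤ |A - A| ≤ 43.
Note: 0 ∈ A - A always (from a - a). The set is symmetric: if d ∈ A - A then -d ∈ A - A.
Enumerate nonzero differences d = a - a' with a > a' (then include -d):
Positive differences: {1, 3, 4, 5, 6, 7, 8, 9, 11, 12, 14, 15, 16}
Full difference set: {0} ∪ (positive diffs) ∪ (negative diffs).
|A - A| = 1 + 2·13 = 27 (matches direct enumeration: 27).

|A - A| = 27


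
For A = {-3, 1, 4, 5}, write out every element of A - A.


A - A = {a - a' : a, a' ∈ A}.
Compute a - a' for each ordered pair (a, a'):
a = -3: -3--3=0, -3-1=-4, -3-4=-7, -3-5=-8
a = 1: 1--3=4, 1-1=0, 1-4=-3, 1-5=-4
a = 4: 4--3=7, 4-1=3, 4-4=0, 4-5=-1
a = 5: 5--3=8, 5-1=4, 5-4=1, 5-5=0
Collecting distinct values (and noting 0 appears from a-a):
A - A = {-8, -7, -4, -3, -1, 0, 1, 3, 4, 7, 8}
|A - A| = 11

A - A = {-8, -7, -4, -3, -1, 0, 1, 3, 4, 7, 8}


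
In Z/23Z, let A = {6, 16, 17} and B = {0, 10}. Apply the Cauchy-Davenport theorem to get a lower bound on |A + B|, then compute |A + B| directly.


Cauchy-Davenport: |A + B| ≥ min(p, |A| + |B| - 1) for A, B nonempty in Z/pZ.
|A| = 3, |B| = 2, p = 23.
CD lower bound = min(23, 3 + 2 - 1) = min(23, 4) = 4.
Compute A + B mod 23 directly:
a = 6: 6+0=6, 6+10=16
a = 16: 16+0=16, 16+10=3
a = 17: 17+0=17, 17+10=4
A + B = {3, 4, 6, 16, 17}, so |A + B| = 5.
Verify: 5 ≥ 4? Yes ✓.

CD lower bound = 4, actual |A + B| = 5.


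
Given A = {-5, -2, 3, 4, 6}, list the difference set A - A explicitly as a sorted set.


A - A = {a - a' : a, a' ∈ A}.
Compute a - a' for each ordered pair (a, a'):
a = -5: -5--5=0, -5--2=-3, -5-3=-8, -5-4=-9, -5-6=-11
a = -2: -2--5=3, -2--2=0, -2-3=-5, -2-4=-6, -2-6=-8
a = 3: 3--5=8, 3--2=5, 3-3=0, 3-4=-1, 3-6=-3
a = 4: 4--5=9, 4--2=6, 4-3=1, 4-4=0, 4-6=-2
a = 6: 6--5=11, 6--2=8, 6-3=3, 6-4=2, 6-6=0
Collecting distinct values (and noting 0 appears from a-a):
A - A = {-11, -9, -8, -6, -5, -3, -2, -1, 0, 1, 2, 3, 5, 6, 8, 9, 11}
|A - A| = 17

A - A = {-11, -9, -8, -6, -5, -3, -2, -1, 0, 1, 2, 3, 5, 6, 8, 9, 11}


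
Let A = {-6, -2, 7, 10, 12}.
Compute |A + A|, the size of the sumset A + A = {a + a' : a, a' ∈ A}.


A + A = {a + a' : a, a' ∈ A}; |A| = 5.
General bounds: 2|A| - 1 ≤ |A + A| ≤ |A|(|A|+1)/2, i.e. 9 ≤ |A + A| ≤ 15.
Lower bound 2|A|-1 is attained iff A is an arithmetic progression.
Enumerate sums a + a' for a ≤ a' (symmetric, so this suffices):
a = -6: -6+-6=-12, -6+-2=-8, -6+7=1, -6+10=4, -6+12=6
a = -2: -2+-2=-4, -2+7=5, -2+10=8, -2+12=10
a = 7: 7+7=14, 7+10=17, 7+12=19
a = 10: 10+10=20, 10+12=22
a = 12: 12+12=24
Distinct sums: {-12, -8, -4, 1, 4, 5, 6, 8, 10, 14, 17, 19, 20, 22, 24}
|A + A| = 15

|A + A| = 15


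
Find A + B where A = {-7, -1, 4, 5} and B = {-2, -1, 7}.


A + B = {a + b : a ∈ A, b ∈ B}.
Enumerate all |A|·|B| = 4·3 = 12 pairs (a, b) and collect distinct sums.
a = -7: -7+-2=-9, -7+-1=-8, -7+7=0
a = -1: -1+-2=-3, -1+-1=-2, -1+7=6
a = 4: 4+-2=2, 4+-1=3, 4+7=11
a = 5: 5+-2=3, 5+-1=4, 5+7=12
Collecting distinct sums: A + B = {-9, -8, -3, -2, 0, 2, 3, 4, 6, 11, 12}
|A + B| = 11

A + B = {-9, -8, -3, -2, 0, 2, 3, 4, 6, 11, 12}


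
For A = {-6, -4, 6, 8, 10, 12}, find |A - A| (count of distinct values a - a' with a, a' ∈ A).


A - A = {a - a' : a, a' ∈ A}; |A| = 6.
Bounds: 2|A|-1 ≤ |A - A| ≤ |A|² - |A| + 1, i.e. 11 ≤ |A - A| ≤ 31.
Note: 0 ∈ A - A always (from a - a). The set is symmetric: if d ∈ A - A then -d ∈ A - A.
Enumerate nonzero differences d = a - a' with a > a' (then include -d):
Positive differences: {2, 4, 6, 10, 12, 14, 16, 18}
Full difference set: {0} ∪ (positive diffs) ∪ (negative diffs).
|A - A| = 1 + 2·8 = 17 (matches direct enumeration: 17).

|A - A| = 17


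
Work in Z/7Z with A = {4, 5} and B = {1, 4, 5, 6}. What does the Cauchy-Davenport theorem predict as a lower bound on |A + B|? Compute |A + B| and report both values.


Cauchy-Davenport: |A + B| ≥ min(p, |A| + |B| - 1) for A, B nonempty in Z/pZ.
|A| = 2, |B| = 4, p = 7.
CD lower bound = min(7, 2 + 4 - 1) = min(7, 5) = 5.
Compute A + B mod 7 directly:
a = 4: 4+1=5, 4+4=1, 4+5=2, 4+6=3
a = 5: 5+1=6, 5+4=2, 5+5=3, 5+6=4
A + B = {1, 2, 3, 4, 5, 6}, so |A + B| = 6.
Verify: 6 ≥ 5? Yes ✓.

CD lower bound = 5, actual |A + B| = 6.


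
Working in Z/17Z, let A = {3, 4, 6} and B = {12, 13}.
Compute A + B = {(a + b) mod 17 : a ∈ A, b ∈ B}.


Work in Z/17Z: reduce every sum a + b modulo 17.
Enumerate all 6 pairs:
a = 3: 3+12=15, 3+13=16
a = 4: 4+12=16, 4+13=0
a = 6: 6+12=1, 6+13=2
Distinct residues collected: {0, 1, 2, 15, 16}
|A + B| = 5 (out of 17 total residues).

A + B = {0, 1, 2, 15, 16}


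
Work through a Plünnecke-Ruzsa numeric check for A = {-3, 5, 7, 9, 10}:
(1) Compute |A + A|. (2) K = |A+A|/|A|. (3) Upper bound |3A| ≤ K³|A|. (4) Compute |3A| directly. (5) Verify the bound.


|A| = 5.
Step 1: Compute A + A by enumerating all 25 pairs.
A + A = {-6, 2, 4, 6, 7, 10, 12, 14, 15, 16, 17, 18, 19, 20}, so |A + A| = 14.
Step 2: Doubling constant K = |A + A|/|A| = 14/5 = 14/5 ≈ 2.8000.
Step 3: Plünnecke-Ruzsa gives |3A| ≤ K³·|A| = (2.8000)³ · 5 ≈ 109.7600.
Step 4: Compute 3A = A + A + A directly by enumerating all triples (a,b,c) ∈ A³; |3A| = 26.
Step 5: Check 26 ≤ 109.7600? Yes ✓.

K = 14/5, Plünnecke-Ruzsa bound K³|A| ≈ 109.7600, |3A| = 26, inequality holds.


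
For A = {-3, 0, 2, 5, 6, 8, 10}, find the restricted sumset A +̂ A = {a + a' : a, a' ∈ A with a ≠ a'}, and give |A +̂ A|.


Restricted sumset: A +̂ A = {a + a' : a ∈ A, a' ∈ A, a ≠ a'}.
Equivalently, take A + A and drop any sum 2a that is achievable ONLY as a + a for a ∈ A (i.e. sums representable only with equal summands).
Enumerate pairs (a, a') with a < a' (symmetric, so each unordered pair gives one sum; this covers all a ≠ a'):
  -3 + 0 = -3
  -3 + 2 = -1
  -3 + 5 = 2
  -3 + 6 = 3
  -3 + 8 = 5
  -3 + 10 = 7
  0 + 2 = 2
  0 + 5 = 5
  0 + 6 = 6
  0 + 8 = 8
  0 + 10 = 10
  2 + 5 = 7
  2 + 6 = 8
  2 + 8 = 10
  2 + 10 = 12
  5 + 6 = 11
  5 + 8 = 13
  5 + 10 = 15
  6 + 8 = 14
  6 + 10 = 16
  8 + 10 = 18
Collected distinct sums: {-3, -1, 2, 3, 5, 6, 7, 8, 10, 11, 12, 13, 14, 15, 16, 18}
|A +̂ A| = 16
(Reference bound: |A +̂ A| ≥ 2|A| - 3 for |A| ≥ 2, with |A| = 7 giving ≥ 11.)

|A +̂ A| = 16


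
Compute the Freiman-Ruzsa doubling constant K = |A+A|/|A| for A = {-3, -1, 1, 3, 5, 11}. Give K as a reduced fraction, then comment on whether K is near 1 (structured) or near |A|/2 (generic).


|A| = 6.
Compute A + A by enumerating all 36 pairs.
A + A = {-6, -4, -2, 0, 2, 4, 6, 8, 10, 12, 14, 16, 22}, so |A + A| = 13.
K = |A + A| / |A| = 13/6 (already in lowest terms) ≈ 2.1667.
Reference: AP of size 6 gives K = 11/6 ≈ 1.8333; a fully generic set of size 6 gives K ≈ 3.5000.

|A| = 6, |A + A| = 13, K = 13/6.


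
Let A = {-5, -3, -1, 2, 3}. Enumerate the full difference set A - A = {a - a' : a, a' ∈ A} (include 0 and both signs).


A - A = {a - a' : a, a' ∈ A}.
Compute a - a' for each ordered pair (a, a'):
a = -5: -5--5=0, -5--3=-2, -5--1=-4, -5-2=-7, -5-3=-8
a = -3: -3--5=2, -3--3=0, -3--1=-2, -3-2=-5, -3-3=-6
a = -1: -1--5=4, -1--3=2, -1--1=0, -1-2=-3, -1-3=-4
a = 2: 2--5=7, 2--3=5, 2--1=3, 2-2=0, 2-3=-1
a = 3: 3--5=8, 3--3=6, 3--1=4, 3-2=1, 3-3=0
Collecting distinct values (and noting 0 appears from a-a):
A - A = {-8, -7, -6, -5, -4, -3, -2, -1, 0, 1, 2, 3, 4, 5, 6, 7, 8}
|A - A| = 17

A - A = {-8, -7, -6, -5, -4, -3, -2, -1, 0, 1, 2, 3, 4, 5, 6, 7, 8}


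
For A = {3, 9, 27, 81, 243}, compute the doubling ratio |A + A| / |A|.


|A| = 5.
Compute A + A by enumerating all 25 pairs.
A + A = {6, 12, 18, 30, 36, 54, 84, 90, 108, 162, 246, 252, 270, 324, 486}, so |A + A| = 15.
K = |A + A| / |A| = 15/5 = 3/1 ≈ 3.0000.
Reference: AP of size 5 gives K = 9/5 ≈ 1.8000; a fully generic set of size 5 gives K ≈ 3.0000.

|A| = 5, |A + A| = 15, K = 15/5 = 3/1.


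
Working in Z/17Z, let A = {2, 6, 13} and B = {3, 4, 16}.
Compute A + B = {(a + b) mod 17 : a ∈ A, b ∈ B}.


Work in Z/17Z: reduce every sum a + b modulo 17.
Enumerate all 9 pairs:
a = 2: 2+3=5, 2+4=6, 2+16=1
a = 6: 6+3=9, 6+4=10, 6+16=5
a = 13: 13+3=16, 13+4=0, 13+16=12
Distinct residues collected: {0, 1, 5, 6, 9, 10, 12, 16}
|A + B| = 8 (out of 17 total residues).

A + B = {0, 1, 5, 6, 9, 10, 12, 16}


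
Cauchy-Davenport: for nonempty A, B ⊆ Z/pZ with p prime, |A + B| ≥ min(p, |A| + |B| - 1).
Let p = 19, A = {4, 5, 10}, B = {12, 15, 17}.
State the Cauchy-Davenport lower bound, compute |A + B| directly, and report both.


Cauchy-Davenport: |A + B| ≥ min(p, |A| + |B| - 1) for A, B nonempty in Z/pZ.
|A| = 3, |B| = 3, p = 19.
CD lower bound = min(19, 3 + 3 - 1) = min(19, 5) = 5.
Compute A + B mod 19 directly:
a = 4: 4+12=16, 4+15=0, 4+17=2
a = 5: 5+12=17, 5+15=1, 5+17=3
a = 10: 10+12=3, 10+15=6, 10+17=8
A + B = {0, 1, 2, 3, 6, 8, 16, 17}, so |A + B| = 8.
Verify: 8 ≥ 5? Yes ✓.

CD lower bound = 5, actual |A + B| = 8.


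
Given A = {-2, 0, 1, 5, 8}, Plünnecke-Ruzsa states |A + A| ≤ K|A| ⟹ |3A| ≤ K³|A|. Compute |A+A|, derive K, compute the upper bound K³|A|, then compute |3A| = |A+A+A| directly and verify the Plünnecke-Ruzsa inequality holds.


|A| = 5.
Step 1: Compute A + A by enumerating all 25 pairs.
A + A = {-4, -2, -1, 0, 1, 2, 3, 5, 6, 8, 9, 10, 13, 16}, so |A + A| = 14.
Step 2: Doubling constant K = |A + A|/|A| = 14/5 = 14/5 ≈ 2.8000.
Step 3: Plünnecke-Ruzsa gives |3A| ≤ K³·|A| = (2.8000)³ · 5 ≈ 109.7600.
Step 4: Compute 3A = A + A + A directly by enumerating all triples (a,b,c) ∈ A³; |3A| = 25.
Step 5: Check 25 ≤ 109.7600? Yes ✓.

K = 14/5, Plünnecke-Ruzsa bound K³|A| ≈ 109.7600, |3A| = 25, inequality holds.


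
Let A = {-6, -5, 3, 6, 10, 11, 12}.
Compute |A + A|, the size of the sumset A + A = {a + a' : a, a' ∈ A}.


A + A = {a + a' : a, a' ∈ A}; |A| = 7.
General bounds: 2|A| - 1 ≤ |A + A| ≤ |A|(|A|+1)/2, i.e. 13 ≤ |A + A| ≤ 28.
Lower bound 2|A|-1 is attained iff A is an arithmetic progression.
Enumerate sums a + a' for a ≤ a' (symmetric, so this suffices):
a = -6: -6+-6=-12, -6+-5=-11, -6+3=-3, -6+6=0, -6+10=4, -6+11=5, -6+12=6
a = -5: -5+-5=-10, -5+3=-2, -5+6=1, -5+10=5, -5+11=6, -5+12=7
a = 3: 3+3=6, 3+6=9, 3+10=13, 3+11=14, 3+12=15
a = 6: 6+6=12, 6+10=16, 6+11=17, 6+12=18
a = 10: 10+10=20, 10+11=21, 10+12=22
a = 11: 11+11=22, 11+12=23
a = 12: 12+12=24
Distinct sums: {-12, -11, -10, -3, -2, 0, 1, 4, 5, 6, 7, 9, 12, 13, 14, 15, 16, 17, 18, 20, 21, 22, 23, 24}
|A + A| = 24

|A + A| = 24


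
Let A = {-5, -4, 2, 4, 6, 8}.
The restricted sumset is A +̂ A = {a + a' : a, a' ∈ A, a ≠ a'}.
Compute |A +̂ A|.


Restricted sumset: A +̂ A = {a + a' : a ∈ A, a' ∈ A, a ≠ a'}.
Equivalently, take A + A and drop any sum 2a that is achievable ONLY as a + a for a ∈ A (i.e. sums representable only with equal summands).
Enumerate pairs (a, a') with a < a' (symmetric, so each unordered pair gives one sum; this covers all a ≠ a'):
  -5 + -4 = -9
  -5 + 2 = -3
  -5 + 4 = -1
  -5 + 6 = 1
  -5 + 8 = 3
  -4 + 2 = -2
  -4 + 4 = 0
  -4 + 6 = 2
  -4 + 8 = 4
  2 + 4 = 6
  2 + 6 = 8
  2 + 8 = 10
  4 + 6 = 10
  4 + 8 = 12
  6 + 8 = 14
Collected distinct sums: {-9, -3, -2, -1, 0, 1, 2, 3, 4, 6, 8, 10, 12, 14}
|A +̂ A| = 14
(Reference bound: |A +̂ A| ≥ 2|A| - 3 for |A| ≥ 2, with |A| = 6 giving ≥ 9.)

|A +̂ A| = 14


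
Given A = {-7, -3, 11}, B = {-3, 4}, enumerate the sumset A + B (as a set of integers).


A + B = {a + b : a ∈ A, b ∈ B}.
Enumerate all |A|·|B| = 3·2 = 6 pairs (a, b) and collect distinct sums.
a = -7: -7+-3=-10, -7+4=-3
a = -3: -3+-3=-6, -3+4=1
a = 11: 11+-3=8, 11+4=15
Collecting distinct sums: A + B = {-10, -6, -3, 1, 8, 15}
|A + B| = 6

A + B = {-10, -6, -3, 1, 8, 15}


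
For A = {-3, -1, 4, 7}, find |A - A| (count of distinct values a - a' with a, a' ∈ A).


A - A = {a - a' : a, a' ∈ A}; |A| = 4.
Bounds: 2|A|-1 ≤ |A - A| ≤ |A|² - |A| + 1, i.e. 7 ≤ |A - A| ≤ 13.
Note: 0 ∈ A - A always (from a - a). The set is symmetric: if d ∈ A - A then -d ∈ A - A.
Enumerate nonzero differences d = a - a' with a > a' (then include -d):
Positive differences: {2, 3, 5, 7, 8, 10}
Full difference set: {0} ∪ (positive diffs) ∪ (negative diffs).
|A - A| = 1 + 2·6 = 13 (matches direct enumeration: 13).

|A - A| = 13


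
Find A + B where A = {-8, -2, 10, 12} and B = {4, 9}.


A + B = {a + b : a ∈ A, b ∈ B}.
Enumerate all |A|·|B| = 4·2 = 8 pairs (a, b) and collect distinct sums.
a = -8: -8+4=-4, -8+9=1
a = -2: -2+4=2, -2+9=7
a = 10: 10+4=14, 10+9=19
a = 12: 12+4=16, 12+9=21
Collecting distinct sums: A + B = {-4, 1, 2, 7, 14, 16, 19, 21}
|A + B| = 8

A + B = {-4, 1, 2, 7, 14, 16, 19, 21}


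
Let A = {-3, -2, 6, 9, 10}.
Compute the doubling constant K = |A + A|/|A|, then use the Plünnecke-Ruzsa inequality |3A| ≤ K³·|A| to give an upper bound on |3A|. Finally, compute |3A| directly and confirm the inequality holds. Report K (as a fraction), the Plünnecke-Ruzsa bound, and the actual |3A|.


|A| = 5.
Step 1: Compute A + A by enumerating all 25 pairs.
A + A = {-6, -5, -4, 3, 4, 6, 7, 8, 12, 15, 16, 18, 19, 20}, so |A + A| = 14.
Step 2: Doubling constant K = |A + A|/|A| = 14/5 = 14/5 ≈ 2.8000.
Step 3: Plünnecke-Ruzsa gives |3A| ≤ K³·|A| = (2.8000)³ · 5 ≈ 109.7600.
Step 4: Compute 3A = A + A + A directly by enumerating all triples (a,b,c) ∈ A³; |3A| = 29.
Step 5: Check 29 ≤ 109.7600? Yes ✓.

K = 14/5, Plünnecke-Ruzsa bound K³|A| ≈ 109.7600, |3A| = 29, inequality holds.


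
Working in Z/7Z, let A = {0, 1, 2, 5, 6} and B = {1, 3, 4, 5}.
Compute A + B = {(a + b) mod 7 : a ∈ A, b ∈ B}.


Work in Z/7Z: reduce every sum a + b modulo 7.
Enumerate all 20 pairs:
a = 0: 0+1=1, 0+3=3, 0+4=4, 0+5=5
a = 1: 1+1=2, 1+3=4, 1+4=5, 1+5=6
a = 2: 2+1=3, 2+3=5, 2+4=6, 2+5=0
a = 5: 5+1=6, 5+3=1, 5+4=2, 5+5=3
a = 6: 6+1=0, 6+3=2, 6+4=3, 6+5=4
Distinct residues collected: {0, 1, 2, 3, 4, 5, 6}
|A + B| = 7 (out of 7 total residues).

A + B = {0, 1, 2, 3, 4, 5, 6}


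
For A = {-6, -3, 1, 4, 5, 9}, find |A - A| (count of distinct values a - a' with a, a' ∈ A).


A - A = {a - a' : a, a' ∈ A}; |A| = 6.
Bounds: 2|A|-1 ≤ |A - A| ≤ |A|² - |A| + 1, i.e. 11 ≤ |A - A| ≤ 31.
Note: 0 ∈ A - A always (from a - a). The set is symmetric: if d ∈ A - A then -d ∈ A - A.
Enumerate nonzero differences d = a - a' with a > a' (then include -d):
Positive differences: {1, 3, 4, 5, 7, 8, 10, 11, 12, 15}
Full difference set: {0} ∪ (positive diffs) ∪ (negative diffs).
|A - A| = 1 + 2·10 = 21 (matches direct enumeration: 21).

|A - A| = 21


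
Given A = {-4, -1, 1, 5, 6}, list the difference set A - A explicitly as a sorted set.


A - A = {a - a' : a, a' ∈ A}.
Compute a - a' for each ordered pair (a, a'):
a = -4: -4--4=0, -4--1=-3, -4-1=-5, -4-5=-9, -4-6=-10
a = -1: -1--4=3, -1--1=0, -1-1=-2, -1-5=-6, -1-6=-7
a = 1: 1--4=5, 1--1=2, 1-1=0, 1-5=-4, 1-6=-5
a = 5: 5--4=9, 5--1=6, 5-1=4, 5-5=0, 5-6=-1
a = 6: 6--4=10, 6--1=7, 6-1=5, 6-5=1, 6-6=0
Collecting distinct values (and noting 0 appears from a-a):
A - A = {-10, -9, -7, -6, -5, -4, -3, -2, -1, 0, 1, 2, 3, 4, 5, 6, 7, 9, 10}
|A - A| = 19

A - A = {-10, -9, -7, -6, -5, -4, -3, -2, -1, 0, 1, 2, 3, 4, 5, 6, 7, 9, 10}


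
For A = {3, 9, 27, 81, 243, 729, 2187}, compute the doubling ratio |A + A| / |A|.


|A| = 7.
Compute A + A by enumerating all 49 pairs.
A + A = {6, 12, 18, 30, 36, 54, 84, 90, 108, 162, 246, 252, 270, 324, 486, 732, 738, 756, 810, 972, 1458, 2190, 2196, 2214, 2268, 2430, 2916, 4374}, so |A + A| = 28.
K = |A + A| / |A| = 28/7 = 4/1 ≈ 4.0000.
Reference: AP of size 7 gives K = 13/7 ≈ 1.8571; a fully generic set of size 7 gives K ≈ 4.0000.

|A| = 7, |A + A| = 28, K = 28/7 = 4/1.


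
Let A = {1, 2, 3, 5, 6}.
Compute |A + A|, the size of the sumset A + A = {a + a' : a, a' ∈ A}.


A + A = {a + a' : a, a' ∈ A}; |A| = 5.
General bounds: 2|A| - 1 ≤ |A + A| ≤ |A|(|A|+1)/2, i.e. 9 ≤ |A + A| ≤ 15.
Lower bound 2|A|-1 is attained iff A is an arithmetic progression.
Enumerate sums a + a' for a ≤ a' (symmetric, so this suffices):
a = 1: 1+1=2, 1+2=3, 1+3=4, 1+5=6, 1+6=7
a = 2: 2+2=4, 2+3=5, 2+5=7, 2+6=8
a = 3: 3+3=6, 3+5=8, 3+6=9
a = 5: 5+5=10, 5+6=11
a = 6: 6+6=12
Distinct sums: {2, 3, 4, 5, 6, 7, 8, 9, 10, 11, 12}
|A + A| = 11

|A + A| = 11


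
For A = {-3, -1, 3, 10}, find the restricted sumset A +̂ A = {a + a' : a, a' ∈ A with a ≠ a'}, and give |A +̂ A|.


Restricted sumset: A +̂ A = {a + a' : a ∈ A, a' ∈ A, a ≠ a'}.
Equivalently, take A + A and drop any sum 2a that is achievable ONLY as a + a for a ∈ A (i.e. sums representable only with equal summands).
Enumerate pairs (a, a') with a < a' (symmetric, so each unordered pair gives one sum; this covers all a ≠ a'):
  -3 + -1 = -4
  -3 + 3 = 0
  -3 + 10 = 7
  -1 + 3 = 2
  -1 + 10 = 9
  3 + 10 = 13
Collected distinct sums: {-4, 0, 2, 7, 9, 13}
|A +̂ A| = 6
(Reference bound: |A +̂ A| ≥ 2|A| - 3 for |A| ≥ 2, with |A| = 4 giving ≥ 5.)

|A +̂ A| = 6


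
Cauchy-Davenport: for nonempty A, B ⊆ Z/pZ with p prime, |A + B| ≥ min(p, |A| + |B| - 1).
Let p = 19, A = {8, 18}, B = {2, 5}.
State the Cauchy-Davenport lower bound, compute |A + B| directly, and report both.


Cauchy-Davenport: |A + B| ≥ min(p, |A| + |B| - 1) for A, B nonempty in Z/pZ.
|A| = 2, |B| = 2, p = 19.
CD lower bound = min(19, 2 + 2 - 1) = min(19, 3) = 3.
Compute A + B mod 19 directly:
a = 8: 8+2=10, 8+5=13
a = 18: 18+2=1, 18+5=4
A + B = {1, 4, 10, 13}, so |A + B| = 4.
Verify: 4 ≥ 3? Yes ✓.

CD lower bound = 3, actual |A + B| = 4.


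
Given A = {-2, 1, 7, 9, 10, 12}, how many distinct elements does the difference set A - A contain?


A - A = {a - a' : a, a' ∈ A}; |A| = 6.
Bounds: 2|A|-1 ≤ |A - A| ≤ |A|² - |A| + 1, i.e. 11 ≤ |A - A| ≤ 31.
Note: 0 ∈ A - A always (from a - a). The set is symmetric: if d ∈ A - A then -d ∈ A - A.
Enumerate nonzero differences d = a - a' with a > a' (then include -d):
Positive differences: {1, 2, 3, 5, 6, 8, 9, 11, 12, 14}
Full difference set: {0} ∪ (positive diffs) ∪ (negative diffs).
|A - A| = 1 + 2·10 = 21 (matches direct enumeration: 21).

|A - A| = 21


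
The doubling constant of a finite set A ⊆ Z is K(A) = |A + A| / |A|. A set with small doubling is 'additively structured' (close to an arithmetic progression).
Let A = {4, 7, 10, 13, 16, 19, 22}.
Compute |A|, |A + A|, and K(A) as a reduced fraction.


|A| = 7.
Compute A + A by enumerating all 49 pairs.
A + A = {8, 11, 14, 17, 20, 23, 26, 29, 32, 35, 38, 41, 44}, so |A + A| = 13.
K = |A + A| / |A| = 13/7 (already in lowest terms) ≈ 1.8571.
Reference: AP of size 7 gives K = 13/7 ≈ 1.8571; a fully generic set of size 7 gives K ≈ 4.0000.

|A| = 7, |A + A| = 13, K = 13/7.


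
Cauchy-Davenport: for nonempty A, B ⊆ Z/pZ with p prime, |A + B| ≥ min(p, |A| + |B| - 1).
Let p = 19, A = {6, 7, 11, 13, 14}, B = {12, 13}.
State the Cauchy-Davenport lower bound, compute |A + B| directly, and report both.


Cauchy-Davenport: |A + B| ≥ min(p, |A| + |B| - 1) for A, B nonempty in Z/pZ.
|A| = 5, |B| = 2, p = 19.
CD lower bound = min(19, 5 + 2 - 1) = min(19, 6) = 6.
Compute A + B mod 19 directly:
a = 6: 6+12=18, 6+13=0
a = 7: 7+12=0, 7+13=1
a = 11: 11+12=4, 11+13=5
a = 13: 13+12=6, 13+13=7
a = 14: 14+12=7, 14+13=8
A + B = {0, 1, 4, 5, 6, 7, 8, 18}, so |A + B| = 8.
Verify: 8 ≥ 6? Yes ✓.

CD lower bound = 6, actual |A + B| = 8.


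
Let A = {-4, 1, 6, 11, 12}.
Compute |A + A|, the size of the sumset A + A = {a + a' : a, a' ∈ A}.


A + A = {a + a' : a, a' ∈ A}; |A| = 5.
General bounds: 2|A| - 1 ≤ |A + A| ≤ |A|(|A|+1)/2, i.e. 9 ≤ |A + A| ≤ 15.
Lower bound 2|A|-1 is attained iff A is an arithmetic progression.
Enumerate sums a + a' for a ≤ a' (symmetric, so this suffices):
a = -4: -4+-4=-8, -4+1=-3, -4+6=2, -4+11=7, -4+12=8
a = 1: 1+1=2, 1+6=7, 1+11=12, 1+12=13
a = 6: 6+6=12, 6+11=17, 6+12=18
a = 11: 11+11=22, 11+12=23
a = 12: 12+12=24
Distinct sums: {-8, -3, 2, 7, 8, 12, 13, 17, 18, 22, 23, 24}
|A + A| = 12

|A + A| = 12


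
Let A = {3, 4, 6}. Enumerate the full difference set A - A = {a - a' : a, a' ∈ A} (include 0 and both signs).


A - A = {a - a' : a, a' ∈ A}.
Compute a - a' for each ordered pair (a, a'):
a = 3: 3-3=0, 3-4=-1, 3-6=-3
a = 4: 4-3=1, 4-4=0, 4-6=-2
a = 6: 6-3=3, 6-4=2, 6-6=0
Collecting distinct values (and noting 0 appears from a-a):
A - A = {-3, -2, -1, 0, 1, 2, 3}
|A - A| = 7

A - A = {-3, -2, -1, 0, 1, 2, 3}


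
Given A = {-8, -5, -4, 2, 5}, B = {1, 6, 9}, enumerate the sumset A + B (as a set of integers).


A + B = {a + b : a ∈ A, b ∈ B}.
Enumerate all |A|·|B| = 5·3 = 15 pairs (a, b) and collect distinct sums.
a = -8: -8+1=-7, -8+6=-2, -8+9=1
a = -5: -5+1=-4, -5+6=1, -5+9=4
a = -4: -4+1=-3, -4+6=2, -4+9=5
a = 2: 2+1=3, 2+6=8, 2+9=11
a = 5: 5+1=6, 5+6=11, 5+9=14
Collecting distinct sums: A + B = {-7, -4, -3, -2, 1, 2, 3, 4, 5, 6, 8, 11, 14}
|A + B| = 13

A + B = {-7, -4, -3, -2, 1, 2, 3, 4, 5, 6, 8, 11, 14}


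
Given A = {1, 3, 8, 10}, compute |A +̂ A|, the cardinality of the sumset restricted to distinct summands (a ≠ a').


Restricted sumset: A +̂ A = {a + a' : a ∈ A, a' ∈ A, a ≠ a'}.
Equivalently, take A + A and drop any sum 2a that is achievable ONLY as a + a for a ∈ A (i.e. sums representable only with equal summands).
Enumerate pairs (a, a') with a < a' (symmetric, so each unordered pair gives one sum; this covers all a ≠ a'):
  1 + 3 = 4
  1 + 8 = 9
  1 + 10 = 11
  3 + 8 = 11
  3 + 10 = 13
  8 + 10 = 18
Collected distinct sums: {4, 9, 11, 13, 18}
|A +̂ A| = 5
(Reference bound: |A +̂ A| ≥ 2|A| - 3 for |A| ≥ 2, with |A| = 4 giving ≥ 5.)

|A +̂ A| = 5


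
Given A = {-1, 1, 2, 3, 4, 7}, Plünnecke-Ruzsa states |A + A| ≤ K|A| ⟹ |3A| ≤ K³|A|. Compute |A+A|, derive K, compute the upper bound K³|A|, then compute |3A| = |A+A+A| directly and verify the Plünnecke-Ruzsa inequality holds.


|A| = 6.
Step 1: Compute A + A by enumerating all 36 pairs.
A + A = {-2, 0, 1, 2, 3, 4, 5, 6, 7, 8, 9, 10, 11, 14}, so |A + A| = 14.
Step 2: Doubling constant K = |A + A|/|A| = 14/6 = 14/6 ≈ 2.3333.
Step 3: Plünnecke-Ruzsa gives |3A| ≤ K³·|A| = (2.3333)³ · 6 ≈ 76.2222.
Step 4: Compute 3A = A + A + A directly by enumerating all triples (a,b,c) ∈ A³; |3A| = 22.
Step 5: Check 22 ≤ 76.2222? Yes ✓.

K = 14/6, Plünnecke-Ruzsa bound K³|A| ≈ 76.2222, |3A| = 22, inequality holds.


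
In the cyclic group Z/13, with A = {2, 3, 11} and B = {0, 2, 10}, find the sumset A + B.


Work in Z/13Z: reduce every sum a + b modulo 13.
Enumerate all 9 pairs:
a = 2: 2+0=2, 2+2=4, 2+10=12
a = 3: 3+0=3, 3+2=5, 3+10=0
a = 11: 11+0=11, 11+2=0, 11+10=8
Distinct residues collected: {0, 2, 3, 4, 5, 8, 11, 12}
|A + B| = 8 (out of 13 total residues).

A + B = {0, 2, 3, 4, 5, 8, 11, 12}


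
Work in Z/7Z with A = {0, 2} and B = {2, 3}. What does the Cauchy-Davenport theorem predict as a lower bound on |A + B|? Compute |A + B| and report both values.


Cauchy-Davenport: |A + B| ≥ min(p, |A| + |B| - 1) for A, B nonempty in Z/pZ.
|A| = 2, |B| = 2, p = 7.
CD lower bound = min(7, 2 + 2 - 1) = min(7, 3) = 3.
Compute A + B mod 7 directly:
a = 0: 0+2=2, 0+3=3
a = 2: 2+2=4, 2+3=5
A + B = {2, 3, 4, 5}, so |A + B| = 4.
Verify: 4 ≥ 3? Yes ✓.

CD lower bound = 3, actual |A + B| = 4.


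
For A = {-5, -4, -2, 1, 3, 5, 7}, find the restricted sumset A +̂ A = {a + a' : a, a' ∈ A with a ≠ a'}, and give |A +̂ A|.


Restricted sumset: A +̂ A = {a + a' : a ∈ A, a' ∈ A, a ≠ a'}.
Equivalently, take A + A and drop any sum 2a that is achievable ONLY as a + a for a ∈ A (i.e. sums representable only with equal summands).
Enumerate pairs (a, a') with a < a' (symmetric, so each unordered pair gives one sum; this covers all a ≠ a'):
  -5 + -4 = -9
  -5 + -2 = -7
  -5 + 1 = -4
  -5 + 3 = -2
  -5 + 5 = 0
  -5 + 7 = 2
  -4 + -2 = -6
  -4 + 1 = -3
  -4 + 3 = -1
  -4 + 5 = 1
  -4 + 7 = 3
  -2 + 1 = -1
  -2 + 3 = 1
  -2 + 5 = 3
  -2 + 7 = 5
  1 + 3 = 4
  1 + 5 = 6
  1 + 7 = 8
  3 + 5 = 8
  3 + 7 = 10
  5 + 7 = 12
Collected distinct sums: {-9, -7, -6, -4, -3, -2, -1, 0, 1, 2, 3, 4, 5, 6, 8, 10, 12}
|A +̂ A| = 17
(Reference bound: |A +̂ A| ≥ 2|A| - 3 for |A| ≥ 2, with |A| = 7 giving ≥ 11.)

|A +̂ A| = 17


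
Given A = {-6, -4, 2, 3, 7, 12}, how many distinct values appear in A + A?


A + A = {a + a' : a, a' ∈ A}; |A| = 6.
General bounds: 2|A| - 1 ≤ |A + A| ≤ |A|(|A|+1)/2, i.e. 11 ≤ |A + A| ≤ 21.
Lower bound 2|A|-1 is attained iff A is an arithmetic progression.
Enumerate sums a + a' for a ≤ a' (symmetric, so this suffices):
a = -6: -6+-6=-12, -6+-4=-10, -6+2=-4, -6+3=-3, -6+7=1, -6+12=6
a = -4: -4+-4=-8, -4+2=-2, -4+3=-1, -4+7=3, -4+12=8
a = 2: 2+2=4, 2+3=5, 2+7=9, 2+12=14
a = 3: 3+3=6, 3+7=10, 3+12=15
a = 7: 7+7=14, 7+12=19
a = 12: 12+12=24
Distinct sums: {-12, -10, -8, -4, -3, -2, -1, 1, 3, 4, 5, 6, 8, 9, 10, 14, 15, 19, 24}
|A + A| = 19

|A + A| = 19


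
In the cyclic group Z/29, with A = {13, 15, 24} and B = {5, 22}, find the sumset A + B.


Work in Z/29Z: reduce every sum a + b modulo 29.
Enumerate all 6 pairs:
a = 13: 13+5=18, 13+22=6
a = 15: 15+5=20, 15+22=8
a = 24: 24+5=0, 24+22=17
Distinct residues collected: {0, 6, 8, 17, 18, 20}
|A + B| = 6 (out of 29 total residues).

A + B = {0, 6, 8, 17, 18, 20}


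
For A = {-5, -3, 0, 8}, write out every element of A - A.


A - A = {a - a' : a, a' ∈ A}.
Compute a - a' for each ordered pair (a, a'):
a = -5: -5--5=0, -5--3=-2, -5-0=-5, -5-8=-13
a = -3: -3--5=2, -3--3=0, -3-0=-3, -3-8=-11
a = 0: 0--5=5, 0--3=3, 0-0=0, 0-8=-8
a = 8: 8--5=13, 8--3=11, 8-0=8, 8-8=0
Collecting distinct values (and noting 0 appears from a-a):
A - A = {-13, -11, -8, -5, -3, -2, 0, 2, 3, 5, 8, 11, 13}
|A - A| = 13

A - A = {-13, -11, -8, -5, -3, -2, 0, 2, 3, 5, 8, 11, 13}


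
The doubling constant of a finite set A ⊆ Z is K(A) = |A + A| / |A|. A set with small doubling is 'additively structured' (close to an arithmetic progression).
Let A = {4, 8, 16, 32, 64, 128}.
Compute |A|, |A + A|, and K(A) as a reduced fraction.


|A| = 6.
Compute A + A by enumerating all 36 pairs.
A + A = {8, 12, 16, 20, 24, 32, 36, 40, 48, 64, 68, 72, 80, 96, 128, 132, 136, 144, 160, 192, 256}, so |A + A| = 21.
K = |A + A| / |A| = 21/6 = 7/2 ≈ 3.5000.
Reference: AP of size 6 gives K = 11/6 ≈ 1.8333; a fully generic set of size 6 gives K ≈ 3.5000.

|A| = 6, |A + A| = 21, K = 21/6 = 7/2.
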